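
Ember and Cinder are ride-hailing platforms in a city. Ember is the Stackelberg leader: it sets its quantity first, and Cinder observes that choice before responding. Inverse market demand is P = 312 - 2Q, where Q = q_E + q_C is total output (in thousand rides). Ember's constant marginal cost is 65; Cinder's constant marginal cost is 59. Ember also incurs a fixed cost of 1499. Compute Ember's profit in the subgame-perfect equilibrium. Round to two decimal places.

2131.06

The follower Cinder best-responds to any q_E: π_C = (312 - 2Q)q_C - 59q_C.
Setting the follower's marginal profit to zero, 253 - 2q_E - 4q_C = 0, i.e. q_C = (253 - 2q_E)/4.
Ember substitutes q_C(q_E) into its own profit: π_E = q_E(312 - 2q_E - (253 - 2q_E)/2) - 65q_E = (371/2 - q_E)q_E - 65q_E.
The leader's first-order condition 241/2 - 2q_E = 0 yields q_E = 241/4.
Then q_C = (253 - 2·(241/4))/4 = 265/8.
Price P = 312 - 2·(747/8) = 501/4.
Ember's profit: (501/4 - 65)·(241/4) - 1499 = 2131.0625.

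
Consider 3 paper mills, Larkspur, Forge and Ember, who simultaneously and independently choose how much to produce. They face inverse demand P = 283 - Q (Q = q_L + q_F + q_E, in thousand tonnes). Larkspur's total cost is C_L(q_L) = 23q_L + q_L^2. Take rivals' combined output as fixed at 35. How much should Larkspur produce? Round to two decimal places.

With rivals' combined output fixed at 35, Larkspur's profit is π_L = (283 - 35 - q_L)q_L - (23q_L + q_L²) = (248 - q_L)q_L - (23q_L + q_L²).
∂π_L/∂q_L = 225 - 4q_L = 0, so q_L = 225/4.

56.25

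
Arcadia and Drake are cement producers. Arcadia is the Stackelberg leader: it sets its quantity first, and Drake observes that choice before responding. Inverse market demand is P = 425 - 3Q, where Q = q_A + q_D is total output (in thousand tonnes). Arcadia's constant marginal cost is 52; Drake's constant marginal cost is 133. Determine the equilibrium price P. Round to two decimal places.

165.50

Solve by backward induction. Given q_A, the follower Drake maximises π_D = (425 - 3q_A - 3q_D)q_D - 133q_D.
Follower FOC: 292 - 3q_A - 6q_D = 0, so q_D(q_A) = (292 - 3q_A)/6.
Arcadia substitutes q_D(q_A) into its own profit: π_A = q_A(425 - 3q_A - (292 - 3q_A)/2) - 52q_A = (279 - (3/2)q_A)q_A - 52q_A.
Leader FOC: 227 - 3q_A = 0, so q_A = 227/3.
Then q_D = (292 - 3·(227/3))/6 = 65/6.
Total output Q = 173/2, so price P = 425 - 3·(173/2) = 331/2.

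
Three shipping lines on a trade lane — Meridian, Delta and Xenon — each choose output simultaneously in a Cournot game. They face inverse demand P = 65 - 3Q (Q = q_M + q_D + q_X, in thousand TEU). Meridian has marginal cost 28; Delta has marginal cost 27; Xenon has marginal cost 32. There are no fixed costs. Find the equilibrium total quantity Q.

Meridian's profit: π_M = (65 - 3Q)q_M - (28q_M). Setting ∂π_M/∂q_M = 0: 37 - 6q_M - 3(q_D + q_X) = 0.
Delta's profit: π_D = (65 - 3Q)q_D - (27q_D). Setting ∂π_D/∂q_D = 0: 38 - 6q_D - 3(q_M + q_X) = 0.
Xenon's first-order condition: 33 - 6q_X - 3(q_M + q_D) = 0.
Adding the 3 first-order conditions: 108 − 12Q = 0, so Q = 9.
Back-substituting: q_M = (37 − 27)/3 = 10/3, q_D = (38 − 27)/3 = 11/3, q_X = (33 − 27)/3 = 2.
Total output Q = 10/3 + 11/3 + 2 = 9.

9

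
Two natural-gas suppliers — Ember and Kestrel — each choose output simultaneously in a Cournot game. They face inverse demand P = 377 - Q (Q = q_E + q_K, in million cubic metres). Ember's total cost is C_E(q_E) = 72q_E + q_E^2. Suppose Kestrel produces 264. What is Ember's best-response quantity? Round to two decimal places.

With the rival's output fixed at 264, Ember's profit is π_E = (377 - 264 - q_E)q_E - (72q_E + q_E²) = (113 - q_E)q_E - (72q_E + q_E²).
∂π_E/∂q_E = 41 - 4q_E = 0, so q_E = 41/4.

10.25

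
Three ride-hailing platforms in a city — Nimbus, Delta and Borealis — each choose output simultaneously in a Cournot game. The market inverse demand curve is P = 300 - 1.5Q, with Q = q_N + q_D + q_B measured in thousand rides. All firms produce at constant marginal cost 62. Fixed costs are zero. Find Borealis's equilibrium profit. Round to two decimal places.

A representative firm's profit is π_i = q_i(300 - 1.5Q) - 62q_i.
First-order condition (treating rivals' output as given): 238 - 3q_i - (3/2)·Σ_{j≠i} q_j = 0.
By symmetry each firm produces the same amount; substituting Σ_{j≠i} q_j = 2q_i yields q_i = 238/6 = 119/3.
Price P = 300 - (3/2)·119 = 243/2.
Borealis's profit: (243/2 - 62)·(119/3) = 2360.1667.

2360.17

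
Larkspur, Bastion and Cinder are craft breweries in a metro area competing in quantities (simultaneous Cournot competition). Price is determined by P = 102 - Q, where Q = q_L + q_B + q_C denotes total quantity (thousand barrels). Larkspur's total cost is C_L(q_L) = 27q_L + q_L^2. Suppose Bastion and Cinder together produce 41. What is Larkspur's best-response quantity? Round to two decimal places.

With rivals' combined output fixed at 41, Larkspur's profit is π_L = (102 - 41 - q_L)q_L - (27q_L + q_L²) = (61 - q_L)q_L - (27q_L + q_L²).
∂π_L/∂q_L = 34 - 4q_L = 0, so q_L = 17/2.

8.50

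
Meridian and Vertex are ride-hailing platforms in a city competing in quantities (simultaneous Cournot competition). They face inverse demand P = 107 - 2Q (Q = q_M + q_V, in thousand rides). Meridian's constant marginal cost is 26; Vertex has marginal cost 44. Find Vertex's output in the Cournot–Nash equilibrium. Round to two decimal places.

Meridian's profit: π_M = (107 - 2Q)q_M - (26q_M). Setting ∂π_M/∂q_M = 0: 81 - 4q_M - 2(q_V) = 0.
Vertex's first-order condition: 63 - 4q_V - 2(q_M) = 0.
Best responses: q_M = (81 - 2q_V)/4, q_V = (63 - 2q_M)/4.
Substituting one into the other gives q_M = 33/2 and q_V = 15/2.

7.50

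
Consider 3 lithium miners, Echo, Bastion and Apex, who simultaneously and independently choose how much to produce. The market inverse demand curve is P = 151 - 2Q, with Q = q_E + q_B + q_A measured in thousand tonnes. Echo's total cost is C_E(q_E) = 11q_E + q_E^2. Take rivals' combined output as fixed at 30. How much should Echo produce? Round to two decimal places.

13.33

With rivals' combined output fixed at 30, Echo's profit is π_E = (151 - 2·30 - 2q_E)q_E - (11q_E + q_E²) = (91 - 2q_E)q_E - (11q_E + q_E²).
∂π_E/∂q_E = 80 - 6q_E = 0, so q_E = 40/3.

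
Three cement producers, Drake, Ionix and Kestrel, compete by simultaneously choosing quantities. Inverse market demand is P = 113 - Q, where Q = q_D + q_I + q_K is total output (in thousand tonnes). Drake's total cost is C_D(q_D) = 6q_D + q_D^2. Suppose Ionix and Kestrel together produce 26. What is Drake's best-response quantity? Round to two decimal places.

With rivals' combined output fixed at 26, Drake's profit is π_D = (113 - 26 - q_D)q_D - (6q_D + q_D²) = (87 - q_D)q_D - (6q_D + q_D²).
∂π_D/∂q_D = 81 - 4q_D = 0, so q_D = 81/4.

20.25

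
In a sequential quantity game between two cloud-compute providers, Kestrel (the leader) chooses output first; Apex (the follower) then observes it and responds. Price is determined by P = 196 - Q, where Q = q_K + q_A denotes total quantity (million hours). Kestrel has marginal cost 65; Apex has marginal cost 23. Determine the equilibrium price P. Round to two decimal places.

87.25

The follower Apex best-responds to any q_K: π_A = (196 - Q)q_A - 23q_A.
Follower FOC: 173 - q_K - 2q_A = 0, so q_A(q_K) = (173 - q_K)/2.
The leader anticipates this reaction. Substituting into P = 196 - Q gives P = 219/2 - (1/2)q_K, so π_K = (219/2 - (1/2)q_K)q_K - 65q_K.
Maximising: ∂π_K/∂q_K = 89/2 - q_K = 0, giving q_K = 89/2.
Then q_A = (173 - 89/2)/2 = 257/4.
Total output Q = 435/4, so price P = 196 - 435/4 = 349/4.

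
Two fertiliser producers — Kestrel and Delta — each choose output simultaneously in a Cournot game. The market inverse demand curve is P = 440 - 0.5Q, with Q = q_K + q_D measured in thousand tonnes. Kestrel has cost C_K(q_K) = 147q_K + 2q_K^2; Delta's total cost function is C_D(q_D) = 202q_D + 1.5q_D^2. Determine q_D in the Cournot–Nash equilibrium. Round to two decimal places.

52.84

Kestrel's profit: π_K = (440 - 0.5Q)q_K - (147q_K + 2q_K²). Setting ∂π_K/∂q_K = 0: 293 - 5q_K - (1/2)(q_D) = 0.
Delta's first-order condition: 238 - 4q_D - (1/2)(q_K) = 0.
So q_K = (293 - (1/2)q_D)/5 and q_D = (238 - (1/2)q_K)/4.
Substituting one into the other gives q_K = 53.3165 and q_D = 52.8354.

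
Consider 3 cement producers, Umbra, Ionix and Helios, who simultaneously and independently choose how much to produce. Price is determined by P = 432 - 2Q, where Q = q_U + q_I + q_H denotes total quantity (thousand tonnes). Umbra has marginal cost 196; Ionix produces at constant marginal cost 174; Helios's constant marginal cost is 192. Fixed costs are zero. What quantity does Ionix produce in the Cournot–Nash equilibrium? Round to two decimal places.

Umbra's profit: π_U = (432 - 2Q)q_U - (196q_U). Setting ∂π_U/∂q_U = 0: 236 - 4q_U - 2(q_I + q_H) = 0.
Ionix's first-order condition: 258 - 4q_I - 2(q_U + q_H) = 0.
Helios's profit: π_H = (432 - 2Q)q_H - (192q_H). Setting ∂π_H/∂q_H = 0: 240 - 4q_H - 2(q_U + q_I) = 0.
Adding the 3 conditions: 734 − 4Q − 4Q = 0, i.e. Q = 367/4.
Back-substituting: q_U = (236 − 367/2)/2 = 105/4, q_I = (258 − 367/2)/2 = 149/4, q_H = (240 − 367/2)/2 = 113/4.

37.25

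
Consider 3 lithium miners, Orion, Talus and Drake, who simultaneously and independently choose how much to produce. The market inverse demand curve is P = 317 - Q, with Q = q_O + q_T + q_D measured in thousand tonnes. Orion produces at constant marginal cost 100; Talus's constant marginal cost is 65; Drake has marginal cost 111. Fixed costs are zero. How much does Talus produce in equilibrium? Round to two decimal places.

83.25

Orion's profit: π_O = (317 - Q)q_O - (100q_O). Setting ∂π_O/∂q_O = 0: 217 - 2q_O - (q_T + q_D) = 0.
Talus's profit: π_T = (317 - Q)q_T - (65q_T). Setting ∂π_T/∂q_T = 0: 252 - 2q_T - (q_O + q_D) = 0.
Drake's first-order condition: 206 - 2q_D - (q_O + q_T) = 0.
Adding the 3 first-order conditions: 675 − 4Q = 0, so Q = 675/4.
Back-substituting: q_O = (217 − 675/4) = 193/4, q_T = (252 − 675/4) = 333/4, q_D = (206 − 675/4) = 149/4.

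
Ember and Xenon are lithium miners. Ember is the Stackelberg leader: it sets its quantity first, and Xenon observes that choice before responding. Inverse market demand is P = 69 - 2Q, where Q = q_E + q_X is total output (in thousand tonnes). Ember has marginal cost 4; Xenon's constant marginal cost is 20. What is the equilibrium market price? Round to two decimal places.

24.25

The follower Xenon best-responds to any q_E: π_X = (69 - 2Q)q_X - 20q_X.
Setting the follower's marginal profit to zero, 49 - 2q_E - 4q_X = 0, i.e. q_X = (49 - 2q_E)/4.
Ember substitutes q_X(q_E) into its own profit: π_E = q_E(69 - 2q_E - (49 - 2q_E)/2) - 4q_E = (89/2 - q_E)q_E - 4q_E.
Maximising: ∂π_E/∂q_E = 81/2 - 2q_E = 0, giving q_E = 81/4.
Then q_X = (49 - 2·(81/4))/4 = 17/8.
Total output Q = 179/8, so price P = 69 - 2·(179/8) = 97/4.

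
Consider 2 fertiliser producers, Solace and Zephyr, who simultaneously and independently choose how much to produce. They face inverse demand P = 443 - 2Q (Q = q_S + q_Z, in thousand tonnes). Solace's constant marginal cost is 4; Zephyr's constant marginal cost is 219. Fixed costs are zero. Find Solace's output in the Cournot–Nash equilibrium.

Solace's profit: π_S = (443 - 2Q)q_S - (4q_S). Setting ∂π_S/∂q_S = 0: 439 - 4q_S - 2(q_Z) = 0.
Zephyr's profit: π_Z = (443 - 2Q)q_Z - (219q_Z). Setting ∂π_Z/∂q_Z = 0: 224 - 4q_Z - 2(q_S) = 0.
So q_S = (439 - 2q_Z)/4 and q_Z = (224 - 2q_S)/4.
Solving the pair: q_S = 109, q_Z = 3/2.

109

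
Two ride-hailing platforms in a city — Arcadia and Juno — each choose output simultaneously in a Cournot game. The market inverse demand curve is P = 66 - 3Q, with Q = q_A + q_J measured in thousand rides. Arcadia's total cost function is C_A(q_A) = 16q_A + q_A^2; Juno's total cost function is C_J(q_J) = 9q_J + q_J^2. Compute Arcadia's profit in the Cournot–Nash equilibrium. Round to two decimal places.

69.34

Arcadia's profit: π_A = (66 - 3Q)q_A - (16q_A + q_A²). Setting ∂π_A/∂q_A = 0: 50 - 8q_A - 3(q_J) = 0.
Juno's first-order condition: 57 - 8q_J - 3(q_A) = 0.
Rearranging gives the reaction functions q_A = (50 - 3q_J)/8 and q_J = (57 - 3q_A)/8.
Solving the pair: q_A = 229/55, q_J = 306/55.
Price P = 66 - 3·(107/11) = 405/11.
Arcadia's profit: (405/11)·(229/55) - 16·(229/55) - (229/55)² = 69.3435.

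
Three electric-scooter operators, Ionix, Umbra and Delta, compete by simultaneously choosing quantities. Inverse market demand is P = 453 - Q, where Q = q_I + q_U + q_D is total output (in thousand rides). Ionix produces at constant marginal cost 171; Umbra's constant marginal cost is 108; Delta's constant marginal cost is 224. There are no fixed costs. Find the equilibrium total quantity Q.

Ionix's profit: π_I = (453 - Q)q_I - (171q_I). Setting ∂π_I/∂q_I = 0: 282 - 2q_I - (q_U + q_D) = 0.
Umbra's profit: π_U = (453 - Q)q_U - (108q_U). Setting ∂π_U/∂q_U = 0: 345 - 2q_U - (q_I + q_D) = 0.
Delta's first-order condition: 229 - 2q_D - (q_I + q_U) = 0.
Summing all 3 equations gives 856 − 4Q = 0, hence Q = 214.
Back-substituting: q_I = (282 − 214) = 68, q_U = (345 − 214) = 131, q_D = (229 − 214) = 15.
Total output Q = 68 + 131 + 15 = 214.

214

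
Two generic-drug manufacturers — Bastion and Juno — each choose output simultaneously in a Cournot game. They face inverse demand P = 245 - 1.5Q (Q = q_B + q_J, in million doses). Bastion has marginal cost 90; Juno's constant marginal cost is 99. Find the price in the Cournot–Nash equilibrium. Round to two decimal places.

144.67

Bastion's profit: π_B = (245 - 1.5Q)q_B - (90q_B). Setting ∂π_B/∂q_B = 0: 155 - 3q_B - (3/2)(q_J) = 0.
Juno's first-order condition: 146 - 3q_J - (3/2)(q_B) = 0.
Rearranging gives the reaction functions q_B = (155 - (3/2)q_J)/3 and q_J = (146 - (3/2)q_B)/3.
Substituting one into the other gives q_B = 328/9 and q_J = 274/9.
Total output Q = 602/9, so price P = 245 - (3/2)·(602/9) = 434/3.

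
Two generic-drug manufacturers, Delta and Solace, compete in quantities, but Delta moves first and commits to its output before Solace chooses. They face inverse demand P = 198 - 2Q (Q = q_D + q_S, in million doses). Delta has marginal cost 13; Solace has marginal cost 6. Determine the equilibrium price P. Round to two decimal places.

57.50

The follower Solace best-responds to any q_D: π_S = (198 - 2Q)q_S - 6q_S.
Setting the follower's marginal profit to zero, 192 - 2q_D - 4q_S = 0, i.e. q_S = (192 - 2q_D)/4.
The leader anticipates this reaction. Substituting into P = 198 - 2Q gives P = 102 - q_D, so π_D = (102 - q_D)q_D - 13q_D.
Leader FOC: 89 - 2q_D = 0, so q_D = 89/2.
Then q_S = (192 - 2·(89/2))/4 = 103/4.
Total output Q = 281/4, so price P = 198 - 2·(281/4) = 115/2.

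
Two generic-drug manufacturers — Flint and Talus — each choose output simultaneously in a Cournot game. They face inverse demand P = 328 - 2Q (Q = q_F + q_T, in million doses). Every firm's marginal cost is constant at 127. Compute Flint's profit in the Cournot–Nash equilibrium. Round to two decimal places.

A representative firm's profit is π_i = q_i(328 - 2Q) - 127q_i.
First-order condition (treating rivals' output as given): 201 - 4q_i - 2q_j = 0.
By symmetry each firm produces the same amount; substituting q_j = q_i yields q_i = 201/6 = 67/2.
Price P = 328 - 2·67 = 194.
Flint's profit: (194 - 127)·(67/2) = 2244.5000.

2244.50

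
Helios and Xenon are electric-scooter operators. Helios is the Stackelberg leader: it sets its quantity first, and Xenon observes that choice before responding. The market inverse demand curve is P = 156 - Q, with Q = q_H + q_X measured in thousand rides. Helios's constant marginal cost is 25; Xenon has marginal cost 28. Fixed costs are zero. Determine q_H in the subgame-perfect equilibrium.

67

The follower Xenon best-responds to any q_H: π_X = (156 - Q)q_X - 28q_X.
∂π_X/∂q_X = 128 - q_H - 2q_X = 0 gives the reaction function q_X = (128 - q_H)/2.
Helios substitutes q_X(q_H) into its own profit: π_H = q_H(156 - q_H - (128 - q_H)/2) - 25q_H = (92 - (1/2)q_H)q_H - 25q_H.
Leader FOC: 67 - q_H = 0, so q_H = 67.
Then q_X = (128 - 67)/2 = 61/2.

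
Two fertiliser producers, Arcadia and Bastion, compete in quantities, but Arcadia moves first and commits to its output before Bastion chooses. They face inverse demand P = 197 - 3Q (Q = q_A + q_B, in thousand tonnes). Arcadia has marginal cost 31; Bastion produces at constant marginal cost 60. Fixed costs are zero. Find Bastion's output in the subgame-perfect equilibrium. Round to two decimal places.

6.58

Solve by backward induction. Given q_A, the follower Bastion maximises π_B = (197 - 3q_A - 3q_B)q_B - 60q_B.
∂π_B/∂q_B = 137 - 3q_A - 6q_B = 0 gives the reaction function q_B = (137 - 3q_A)/6.
Arcadia substitutes q_B(q_A) into its own profit: π_A = q_A(197 - 3q_A - (137 - 3q_A)/2) - 31q_A = (257/2 - (3/2)q_A)q_A - 31q_A.
The leader's first-order condition 195/2 - 3q_A = 0 yields q_A = 65/2.
Then q_B = (137 - 3·(65/2))/6 = 79/12.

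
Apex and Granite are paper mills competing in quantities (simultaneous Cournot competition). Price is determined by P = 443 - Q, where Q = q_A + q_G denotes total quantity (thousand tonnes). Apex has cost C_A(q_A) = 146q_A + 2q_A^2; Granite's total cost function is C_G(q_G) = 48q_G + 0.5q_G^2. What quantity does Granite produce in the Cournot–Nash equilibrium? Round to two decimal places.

121.94

Apex's profit: π_A = (443 - Q)q_A - (146q_A + 2q_A²). Setting ∂π_A/∂q_A = 0: 297 - 6q_A - (q_G) = 0.
Granite's profit: π_G = (443 - Q)q_G - (48q_G + (1/2)q_G²). Setting ∂π_G/∂q_G = 0: 395 - 3q_G - (q_A) = 0.
So q_A = (297 - q_G)/6 and q_G = (395 - q_A)/3.
Solving the pair: q_A = 496/17, q_G = 121.9412.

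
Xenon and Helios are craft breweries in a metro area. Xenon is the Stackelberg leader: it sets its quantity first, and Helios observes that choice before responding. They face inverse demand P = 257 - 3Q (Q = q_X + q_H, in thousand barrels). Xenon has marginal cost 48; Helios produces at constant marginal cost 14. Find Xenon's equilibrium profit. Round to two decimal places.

The follower Helios best-responds to any q_X: π_H = (257 - 3Q)q_H - 14q_H.
Follower FOC: 243 - 3q_X - 6q_H = 0, so q_H(q_X) = (243 - 3q_X)/6.
The leader anticipates this reaction. Substituting into P = 257 - 3Q gives P = 271/2 - (3/2)q_X, so π_X = (271/2 - (3/2)q_X)q_X - 48q_X.
Maximising: ∂π_X/∂q_X = 175/2 - 3q_X = 0, giving q_X = 175/6.
Then q_H = (243 - 3·(175/6))/6 = 311/12.
Price P = 257 - 3·(661/12) = 367/4.
Xenon's profit: (367/4 - 48)·(175/6) = 1276.0417.

1276.04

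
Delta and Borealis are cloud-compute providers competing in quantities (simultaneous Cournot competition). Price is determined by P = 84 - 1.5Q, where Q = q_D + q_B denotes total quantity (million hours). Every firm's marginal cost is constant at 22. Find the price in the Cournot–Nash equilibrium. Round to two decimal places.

42.67

Each firm earns π_i = (84 - 1.5Q)q_i - 22q_i.
First-order condition (treating rivals' output as given): 62 - 3q_i - (3/2)q_j = 0.
With identical firms every q_j equals q_i, so q_j = q_i and 62 = (9/2)q_i, giving q_i = 124/9.
Total output Q = 248/9, so price P = 84 - (3/2)·(248/9) = 128/3.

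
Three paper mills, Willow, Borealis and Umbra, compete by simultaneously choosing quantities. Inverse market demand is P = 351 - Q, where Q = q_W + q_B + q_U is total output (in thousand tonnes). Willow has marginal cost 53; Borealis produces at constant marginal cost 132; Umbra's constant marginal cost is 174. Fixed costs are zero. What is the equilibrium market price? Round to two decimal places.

Willow's profit: π_W = (351 - Q)q_W - (53q_W). Setting ∂π_W/∂q_W = 0: 298 - 2q_W - (q_B + q_U) = 0.
Borealis's first-order condition: 219 - 2q_B - (q_W + q_U) = 0.
Umbra's first-order condition: 177 - 2q_U - (q_W + q_B) = 0.
Adding the 3 conditions: 694 − 2Q − 2Q = 0, i.e. Q = 347/2.
Back-substituting: q_W = (298 − 347/2) = 249/2, q_B = (219 − 347/2) = 91/2, q_U = (177 − 347/2) = 7/2.
Total output Q = 347/2, so price P = 351 - 347/2 = 355/2.

177.50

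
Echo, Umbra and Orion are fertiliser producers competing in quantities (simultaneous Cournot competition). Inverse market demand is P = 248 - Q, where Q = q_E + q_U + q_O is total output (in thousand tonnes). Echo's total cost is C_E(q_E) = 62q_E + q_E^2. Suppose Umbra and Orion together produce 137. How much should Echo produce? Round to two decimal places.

12.25

With rivals' combined output fixed at 137, Echo's profit is π_E = (248 - 137 - q_E)q_E - (62q_E + q_E²) = (111 - q_E)q_E - (62q_E + q_E²).
∂π_E/∂q_E = 49 - 4q_E = 0, so q_E = 49/4.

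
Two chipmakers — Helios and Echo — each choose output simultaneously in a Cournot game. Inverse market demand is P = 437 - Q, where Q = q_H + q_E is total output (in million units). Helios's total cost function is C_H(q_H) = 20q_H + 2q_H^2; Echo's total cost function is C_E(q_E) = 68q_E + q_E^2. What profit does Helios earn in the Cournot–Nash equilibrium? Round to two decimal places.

9569.38

Helios's profit: π_H = (437 - Q)q_H - (20q_H + 2q_H²). Setting ∂π_H/∂q_H = 0: 417 - 6q_H - (q_E) = 0.
Echo's profit: π_E = (437 - Q)q_E - (68q_E + q_E²). Setting ∂π_E/∂q_E = 0: 369 - 4q_E - (q_H) = 0.
So q_H = (417 - q_E)/6 and q_E = (369 - q_H)/4.
Substituting one into the other gives q_H = 1299/23 and q_E = 1797/23.
Price P = 437 - 134.6087 = 302.3913.
Helios's profit: 302.3913·(1299/23) - 20·(1299/23) - 2(1299/23)² = 9569.3819.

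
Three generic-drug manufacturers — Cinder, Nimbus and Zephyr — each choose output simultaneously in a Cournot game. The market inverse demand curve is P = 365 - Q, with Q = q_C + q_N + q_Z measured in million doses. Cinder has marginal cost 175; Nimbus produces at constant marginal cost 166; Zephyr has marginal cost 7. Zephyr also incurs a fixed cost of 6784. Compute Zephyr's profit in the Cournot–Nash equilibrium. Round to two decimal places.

22542.56

Cinder's profit: π_C = (365 - Q)q_C - (175q_C). Setting ∂π_C/∂q_C = 0: 190 - 2q_C - (q_N + q_Z) = 0.
Nimbus's profit: π_N = (365 - Q)q_N - (166q_N). Setting ∂π_N/∂q_N = 0: 199 - 2q_N - (q_C + q_Z) = 0.
Zephyr's first-order condition: 358 - 2q_Z - (q_C + q_N) = 0.
Adding the 3 first-order conditions: 747 − 4Q = 0, so Q = 747/4.
Back-substituting: q_C = (190 − 747/4) = 13/4, q_N = (199 − 747/4) = 49/4, q_Z = (358 − 747/4) = 685/4.
Price P = 365 - 747/4 = 713/4.
Zephyr's profit: (713/4 - 7)·(685/4) - 6784 = 22542.5625.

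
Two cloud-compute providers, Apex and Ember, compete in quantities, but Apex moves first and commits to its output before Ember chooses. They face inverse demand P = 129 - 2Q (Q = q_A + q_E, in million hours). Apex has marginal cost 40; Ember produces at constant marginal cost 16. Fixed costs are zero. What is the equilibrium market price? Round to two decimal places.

Solve by backward induction. Given q_A, the follower Ember maximises π_E = (129 - 2q_A - 2q_E)q_E - 16q_E.
Setting the follower's marginal profit to zero, 113 - 2q_A - 4q_E = 0, i.e. q_E = (113 - 2q_A)/4.
Apex substitutes q_E(q_A) into its own profit: π_A = q_A(129 - 2q_A - (113 - 2q_A)/2) - 40q_A = (145/2 - q_A)q_A - 40q_A.
The leader's first-order condition 65/2 - 2q_A = 0 yields q_A = 65/4.
Then q_E = (113 - 2·(65/4))/4 = 161/8.
Total output Q = 291/8, so price P = 129 - 2·(291/8) = 225/4.

56.25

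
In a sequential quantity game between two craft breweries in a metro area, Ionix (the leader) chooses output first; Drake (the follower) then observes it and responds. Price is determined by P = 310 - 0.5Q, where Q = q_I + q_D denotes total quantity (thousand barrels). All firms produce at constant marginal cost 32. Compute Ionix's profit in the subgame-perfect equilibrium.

Solve by backward induction. Given q_I, the follower Drake maximises π_D = (310 - (1/2)q_I - (1/2)q_D)q_D - 32q_D.
Follower FOC: 278 - (1/2)q_I - q_D = 0, so q_D(q_I) = (278 - (1/2)q_I).
The leader anticipates this reaction. Substituting into P = 310 - 0.5Q gives P = 171 - (1/4)q_I, so π_I = (171 - (1/4)q_I)q_I - 32q_I.
The leader's first-order condition 139 - (1/2)q_I = 0 yields q_I = 278.
Then q_D = (278 - (1/2)·278) = 139.
Price P = 310 - (1/2)·417 = 203/2.
Ionix's profit: (203/2 - 32)·278 = 19321.

19321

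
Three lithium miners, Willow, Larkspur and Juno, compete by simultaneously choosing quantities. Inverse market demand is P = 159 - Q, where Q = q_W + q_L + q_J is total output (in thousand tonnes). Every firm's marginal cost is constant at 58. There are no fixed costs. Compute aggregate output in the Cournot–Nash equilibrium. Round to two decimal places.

75.75

A representative firm's profit is π_i = q_i(159 - Q) - 58q_i.
First-order condition (treating rivals' output as given): 101 - 2q_i - Σ_{j≠i} q_j = 0.
By symmetry each firm produces the same amount; substituting Σ_{j≠i} q_j = 2q_i yields q_i = 101/4.
Total output Q = 101/4 + 101/4 + 101/4 = 303/4.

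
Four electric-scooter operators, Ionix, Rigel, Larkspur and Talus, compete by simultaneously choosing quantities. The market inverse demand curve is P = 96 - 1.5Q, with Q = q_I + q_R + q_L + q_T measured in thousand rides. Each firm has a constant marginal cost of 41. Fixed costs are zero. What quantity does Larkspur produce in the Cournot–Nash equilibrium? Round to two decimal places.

A representative firm's profit is π_i = q_i(96 - 1.5Q) - 41q_i.
Setting ∂π_i/∂q_i = 0 with rivals' quantities fixed: 55 - 3q_i - (3/2)·Σ_{j≠i} q_j = 0.
With identical firms every q_j equals q_i, so Σ_{j≠i} q_j = 3q_i and 55 = (15/2)q_i, giving q_i = 22/3.

7.33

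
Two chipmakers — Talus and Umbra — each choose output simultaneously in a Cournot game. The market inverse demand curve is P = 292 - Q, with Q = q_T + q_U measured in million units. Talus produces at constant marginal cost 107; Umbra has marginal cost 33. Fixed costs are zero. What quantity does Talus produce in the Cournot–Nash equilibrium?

37

Talus's profit: π_T = (292 - Q)q_T - (107q_T). Setting ∂π_T/∂q_T = 0: 185 - 2q_T - (q_U) = 0.
Umbra's profit: π_U = (292 - Q)q_U - (33q_U). Setting ∂π_U/∂q_U = 0: 259 - 2q_U - (q_T) = 0.
Rearranging gives the reaction functions q_T = (185 - q_U)/2 and q_U = (259 - q_T)/2.
Solving the pair: q_T = 37, q_U = 111.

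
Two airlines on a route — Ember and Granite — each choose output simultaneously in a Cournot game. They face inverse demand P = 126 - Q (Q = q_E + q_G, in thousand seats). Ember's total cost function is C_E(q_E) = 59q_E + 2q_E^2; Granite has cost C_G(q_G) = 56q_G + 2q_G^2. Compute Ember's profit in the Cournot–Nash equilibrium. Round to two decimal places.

Ember's profit: π_E = (126 - Q)q_E - (59q_E + 2q_E²). Setting ∂π_E/∂q_E = 0: 67 - 6q_E - (q_G) = 0.
Granite's profit: π_G = (126 - Q)q_G - (56q_G + 2q_G²). Setting ∂π_G/∂q_G = 0: 70 - 6q_G - (q_E) = 0.
Best responses: q_E = (67 - q_G)/6, q_G = (70 - q_E)/6.
Substituting one into the other gives q_E = 332/35 and q_G = 353/35.
Price P = 126 - 137/7 = 745/7.
Ember's profit: (745/7)·(332/35) - 59·(332/35) - 2(332/35)² = 269.9363.

269.94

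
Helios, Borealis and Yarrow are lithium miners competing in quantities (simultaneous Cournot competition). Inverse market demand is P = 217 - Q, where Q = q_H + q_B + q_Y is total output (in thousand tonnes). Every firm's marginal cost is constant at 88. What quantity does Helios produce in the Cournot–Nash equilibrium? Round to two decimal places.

Each firm earns π_i = (217 - Q)q_i - 88q_i.
Setting ∂π_i/∂q_i = 0 with rivals' quantities fixed: 129 - 2q_i - Σ_{j≠i} q_j = 0.
By symmetry each firm produces the same amount; substituting Σ_{j≠i} q_j = 2q_i yields q_i = 129/4.

32.25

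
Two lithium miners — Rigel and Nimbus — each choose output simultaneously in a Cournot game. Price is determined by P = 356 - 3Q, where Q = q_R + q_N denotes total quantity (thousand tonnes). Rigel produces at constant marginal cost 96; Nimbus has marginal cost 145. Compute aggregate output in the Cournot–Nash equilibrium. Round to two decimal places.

Rigel's profit: π_R = (356 - 3Q)q_R - (96q_R). Setting ∂π_R/∂q_R = 0: 260 - 6q_R - 3(q_N) = 0.
Nimbus's profit: π_N = (356 - 3Q)q_N - (145q_N). Setting ∂π_N/∂q_N = 0: 211 - 6q_N - 3(q_R) = 0.
Rearranging gives the reaction functions q_R = (260 - 3q_N)/6 and q_N = (211 - 3q_R)/6.
Solving the pair: q_R = 103/3, q_N = 18.
Total output Q = 103/3 + 18 = 157/3.

52.33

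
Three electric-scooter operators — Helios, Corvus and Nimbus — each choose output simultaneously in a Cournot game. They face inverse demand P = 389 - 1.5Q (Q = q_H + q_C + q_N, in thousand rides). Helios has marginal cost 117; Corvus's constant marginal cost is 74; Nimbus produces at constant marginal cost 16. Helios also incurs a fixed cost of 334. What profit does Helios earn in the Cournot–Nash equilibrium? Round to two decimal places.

Helios's profit: π_H = (389 - 1.5Q)q_H - (117q_H). Setting ∂π_H/∂q_H = 0: 272 - 3q_H - (3/2)(q_C + q_N) = 0.
Corvus's profit: π_C = (389 - 1.5Q)q_C - (74q_C). Setting ∂π_C/∂q_C = 0: 315 - 3q_C - (3/2)(q_H + q_N) = 0.
Nimbus's first-order condition: 373 - 3q_N - (3/2)(q_H + q_C) = 0.
Adding the 3 conditions: 960 − 3Q − 3Q = 0, i.e. Q = 160.
Back-substituting: q_H = (272 − 240)/(3/2) = 64/3, q_C = (315 − 240)/(3/2) = 50, q_N = (373 − 240)/(3/2) = 266/3.
Price P = 389 - (3/2)·160 = 149.
Helios's profit: (149 - 117)·(64/3) - 334 = 1046/3.

348.67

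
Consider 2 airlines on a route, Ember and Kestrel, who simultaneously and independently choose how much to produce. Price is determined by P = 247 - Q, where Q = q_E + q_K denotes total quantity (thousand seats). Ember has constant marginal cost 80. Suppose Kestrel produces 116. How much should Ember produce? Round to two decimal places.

With the rival's output fixed at 116, Ember's profit is π_E = (247 - 116 - q_E)q_E - (80q_E) = (131 - q_E)q_E - (80q_E).
∂π_E/∂q_E = 51 - 2q_E = 0, so q_E = 51/2.

25.50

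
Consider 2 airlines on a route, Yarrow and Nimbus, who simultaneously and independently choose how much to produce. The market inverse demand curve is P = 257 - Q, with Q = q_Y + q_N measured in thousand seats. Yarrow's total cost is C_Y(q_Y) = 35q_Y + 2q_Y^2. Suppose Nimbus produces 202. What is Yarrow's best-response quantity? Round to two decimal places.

3.33

With the rival's output fixed at 202, Yarrow's profit is π_Y = (257 - 202 - q_Y)q_Y - (35q_Y + 2q_Y²) = (55 - q_Y)q_Y - (35q_Y + 2q_Y²).
∂π_Y/∂q_Y = 20 - 6q_Y = 0, so q_Y = 10/3.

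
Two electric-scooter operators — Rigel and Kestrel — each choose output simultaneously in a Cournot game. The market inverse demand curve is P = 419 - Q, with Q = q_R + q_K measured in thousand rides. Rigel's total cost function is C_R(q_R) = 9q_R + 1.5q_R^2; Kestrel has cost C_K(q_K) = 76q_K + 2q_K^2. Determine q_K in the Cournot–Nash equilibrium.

45

Rigel's profit: π_R = (419 - Q)q_R - (9q_R + (3/2)q_R²). Setting ∂π_R/∂q_R = 0: 410 - 5q_R - (q_K) = 0.
Kestrel's first-order condition: 343 - 6q_K - (q_R) = 0.
So q_R = (410 - q_K)/5 and q_K = (343 - q_R)/6.
Substituting one into the other gives q_R = 73 and q_K = 45.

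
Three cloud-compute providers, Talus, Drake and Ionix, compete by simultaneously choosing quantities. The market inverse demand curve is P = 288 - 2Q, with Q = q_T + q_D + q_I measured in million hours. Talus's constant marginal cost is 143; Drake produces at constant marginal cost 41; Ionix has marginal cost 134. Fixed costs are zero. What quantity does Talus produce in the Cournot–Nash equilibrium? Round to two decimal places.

4.25

Talus's profit: π_T = (288 - 2Q)q_T - (143q_T). Setting ∂π_T/∂q_T = 0: 145 - 4q_T - 2(q_D + q_I) = 0.
Drake's profit: π_D = (288 - 2Q)q_D - (41q_D). Setting ∂π_D/∂q_D = 0: 247 - 4q_D - 2(q_T + q_I) = 0.
Ionix's first-order condition: 154 - 4q_I - 2(q_T + q_D) = 0.
Summing all 3 equations gives 546 − 8Q = 0, hence Q = 273/4.
Back-substituting: q_T = (145 − 273/2)/2 = 17/4, q_D = (247 − 273/2)/2 = 221/4, q_I = (154 − 273/2)/2 = 35/4.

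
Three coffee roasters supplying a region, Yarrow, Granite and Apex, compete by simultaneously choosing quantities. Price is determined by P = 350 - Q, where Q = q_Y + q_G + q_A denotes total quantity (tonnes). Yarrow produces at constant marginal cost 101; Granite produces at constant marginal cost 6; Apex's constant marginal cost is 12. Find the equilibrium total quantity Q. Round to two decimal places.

Yarrow's profit: π_Y = (350 - Q)q_Y - (101q_Y). Setting ∂π_Y/∂q_Y = 0: 249 - 2q_Y - (q_G + q_A) = 0.
Granite's profit: π_G = (350 - Q)q_G - (6q_G). Setting ∂π_G/∂q_G = 0: 344 - 2q_G - (q_Y + q_A) = 0.
Apex's profit: π_A = (350 - Q)q_A - (12q_A). Setting ∂π_A/∂q_A = 0: 338 - 2q_A - (q_Y + q_G) = 0.
Summing all 3 equations gives 931 − 4Q = 0, hence Q = 931/4.
Back-substituting: q_Y = (249 − 931/4) = 65/4, q_G = (344 − 931/4) = 445/4, q_A = (338 − 931/4) = 421/4.
Total output Q = 65/4 + 445/4 + 421/4 = 931/4.

232.75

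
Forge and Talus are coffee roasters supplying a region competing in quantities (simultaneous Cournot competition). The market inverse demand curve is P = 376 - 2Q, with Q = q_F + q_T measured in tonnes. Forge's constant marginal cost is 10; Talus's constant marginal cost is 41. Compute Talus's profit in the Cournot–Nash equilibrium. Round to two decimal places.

Forge's profit: π_F = (376 - 2Q)q_F - (10q_F). Setting ∂π_F/∂q_F = 0: 366 - 4q_F - 2(q_T) = 0.
Talus's first-order condition: 335 - 4q_T - 2(q_F) = 0.
Rearranging gives the reaction functions q_F = (366 - 2q_T)/4 and q_T = (335 - 2q_F)/4.
Solving the pair: q_F = 397/6, q_T = 152/3.
Price P = 376 - 2·(701/6) = 427/3.
Talus's profit: (427/3 - 41)·(152/3) = 5134.2222.

5134.22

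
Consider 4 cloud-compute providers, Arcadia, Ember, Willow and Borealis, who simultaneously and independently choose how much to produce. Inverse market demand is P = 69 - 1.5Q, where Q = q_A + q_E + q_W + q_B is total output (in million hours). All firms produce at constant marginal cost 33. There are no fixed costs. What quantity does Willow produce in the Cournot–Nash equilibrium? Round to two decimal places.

4.80

A representative firm's profit is π_i = q_i(69 - 1.5Q) - 33q_i.
Setting ∂π_i/∂q_i = 0 with rivals' quantities fixed: 36 - 3q_i - (3/2)·Σ_{j≠i} q_j = 0.
By symmetry each firm produces the same amount; substituting Σ_{j≠i} q_j = 3q_i yields q_i = 36/(15/2) = 24/5.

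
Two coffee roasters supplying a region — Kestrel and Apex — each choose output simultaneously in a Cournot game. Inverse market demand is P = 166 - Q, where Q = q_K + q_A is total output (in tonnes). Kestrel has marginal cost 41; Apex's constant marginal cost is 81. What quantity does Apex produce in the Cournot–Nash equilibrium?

Kestrel's profit: π_K = (166 - Q)q_K - (41q_K). Setting ∂π_K/∂q_K = 0: 125 - 2q_K - (q_A) = 0.
Apex's first-order condition: 85 - 2q_A - (q_K) = 0.
So q_K = (125 - q_A)/2 and q_A = (85 - q_K)/2.
Solving the pair: q_K = 55, q_A = 15.

15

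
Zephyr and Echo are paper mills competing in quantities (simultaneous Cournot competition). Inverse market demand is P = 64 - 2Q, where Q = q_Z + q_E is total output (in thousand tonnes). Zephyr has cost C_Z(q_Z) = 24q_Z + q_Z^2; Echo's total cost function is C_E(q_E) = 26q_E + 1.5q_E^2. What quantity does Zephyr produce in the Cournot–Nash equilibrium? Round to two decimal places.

5.37

Zephyr's profit: π_Z = (64 - 2Q)q_Z - (24q_Z + q_Z²). Setting ∂π_Z/∂q_Z = 0: 40 - 6q_Z - 2(q_E) = 0.
Echo's profit: π_E = (64 - 2Q)q_E - (26q_E + (3/2)q_E²). Setting ∂π_E/∂q_E = 0: 38 - 7q_E - 2(q_Z) = 0.
So q_Z = (40 - 2q_E)/6 and q_E = (38 - 2q_Z)/7.
Substituting one into the other gives q_Z = 102/19 and q_E = 74/19.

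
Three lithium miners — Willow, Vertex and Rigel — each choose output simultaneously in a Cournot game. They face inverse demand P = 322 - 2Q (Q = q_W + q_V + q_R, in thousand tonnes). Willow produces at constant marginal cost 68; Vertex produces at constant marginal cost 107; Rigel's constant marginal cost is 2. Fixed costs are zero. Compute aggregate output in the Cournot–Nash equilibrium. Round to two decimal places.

Willow's profit: π_W = (322 - 2Q)q_W - (68q_W). Setting ∂π_W/∂q_W = 0: 254 - 4q_W - 2(q_V + q_R) = 0.
Vertex's profit: π_V = (322 - 2Q)q_V - (107q_V). Setting ∂π_V/∂q_V = 0: 215 - 4q_V - 2(q_W + q_R) = 0.
Rigel's first-order condition: 320 - 4q_R - 2(q_W + q_V) = 0.
Summing all 3 equations gives 789 − 8Q = 0, hence Q = 789/8.
Back-substituting: q_W = (254 − 789/4)/2 = 227/8, q_V = (215 − 789/4)/2 = 71/8, q_R = (320 − 789/4)/2 = 491/8.
Total output Q = 227/8 + 71/8 + 491/8 = 789/8.

98.63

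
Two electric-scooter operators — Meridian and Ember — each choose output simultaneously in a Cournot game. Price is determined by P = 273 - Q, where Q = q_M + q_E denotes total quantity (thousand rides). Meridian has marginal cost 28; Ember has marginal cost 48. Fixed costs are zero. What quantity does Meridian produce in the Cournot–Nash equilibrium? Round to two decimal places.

Meridian's profit: π_M = (273 - Q)q_M - (28q_M). Setting ∂π_M/∂q_M = 0: 245 - 2q_M - (q_E) = 0.
Ember's first-order condition: 225 - 2q_E - (q_M) = 0.
So q_M = (245 - q_E)/2 and q_E = (225 - q_M)/2.
Solving the pair: q_M = 265/3, q_E = 205/3.

88.33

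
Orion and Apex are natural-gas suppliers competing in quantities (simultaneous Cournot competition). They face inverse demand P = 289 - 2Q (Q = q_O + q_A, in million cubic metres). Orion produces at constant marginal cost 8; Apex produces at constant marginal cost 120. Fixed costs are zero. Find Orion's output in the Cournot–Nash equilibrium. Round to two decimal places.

65.50

Orion's profit: π_O = (289 - 2Q)q_O - (8q_O). Setting ∂π_O/∂q_O = 0: 281 - 4q_O - 2(q_A) = 0.
Apex's first-order condition: 169 - 4q_A - 2(q_O) = 0.
Rearranging gives the reaction functions q_O = (281 - 2q_A)/4 and q_A = (169 - 2q_O)/4.
Solving the pair: q_O = 131/2, q_A = 19/2.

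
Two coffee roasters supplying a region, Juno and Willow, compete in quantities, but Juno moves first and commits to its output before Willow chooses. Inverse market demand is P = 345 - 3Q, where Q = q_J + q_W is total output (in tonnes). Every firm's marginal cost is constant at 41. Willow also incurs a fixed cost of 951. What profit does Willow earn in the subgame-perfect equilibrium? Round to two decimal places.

974.33

Solve by backward induction. Given q_J, the follower Willow maximises π_W = (345 - 3q_J - 3q_W)q_W - 41q_W.
∂π_W/∂q_W = 304 - 3q_J - 6q_W = 0 gives the reaction function q_W = (304 - 3q_J)/6.
The leader anticipates this reaction. Substituting into P = 345 - 3Q gives P = 193 - (3/2)q_J, so π_J = (193 - (3/2)q_J)q_J - 41q_J.
The leader's first-order condition 152 - 3q_J = 0 yields q_J = 152/3.
Then q_W = (304 - 3·(152/3))/6 = 76/3.
Price P = 345 - 3·76 = 117.
Willow's profit: (117 - 41)·(76/3) - 951 = 974.3333.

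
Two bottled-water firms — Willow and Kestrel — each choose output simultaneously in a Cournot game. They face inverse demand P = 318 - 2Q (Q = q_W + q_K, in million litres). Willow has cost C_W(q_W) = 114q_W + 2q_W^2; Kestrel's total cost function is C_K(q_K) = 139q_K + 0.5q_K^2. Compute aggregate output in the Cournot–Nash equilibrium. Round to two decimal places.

46.83

Willow's profit: π_W = (318 - 2Q)q_W - (114q_W + 2q_W²). Setting ∂π_W/∂q_W = 0: 204 - 8q_W - 2(q_K) = 0.
Kestrel's profit: π_K = (318 - 2Q)q_K - (139q_K + (1/2)q_K²). Setting ∂π_K/∂q_K = 0: 179 - 5q_K - 2(q_W) = 0.
Best responses: q_W = (204 - 2q_K)/8, q_K = (179 - 2q_W)/5.
Solving the pair: q_W = 331/18, q_K = 256/9.
Total output Q = 331/18 + 256/9 = 281/6.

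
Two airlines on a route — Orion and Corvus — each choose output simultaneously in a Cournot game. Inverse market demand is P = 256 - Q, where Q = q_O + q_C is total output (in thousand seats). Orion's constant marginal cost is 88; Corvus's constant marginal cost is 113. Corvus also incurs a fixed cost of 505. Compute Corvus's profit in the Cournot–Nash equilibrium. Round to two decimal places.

1042.11

Orion's profit: π_O = (256 - Q)q_O - (88q_O). Setting ∂π_O/∂q_O = 0: 168 - 2q_O - (q_C) = 0.
Corvus's profit: π_C = (256 - Q)q_C - (113q_C). Setting ∂π_C/∂q_C = 0: 143 - 2q_C - (q_O) = 0.
So q_O = (168 - q_C)/2 and q_C = (143 - q_O)/2.
Solving the pair: q_O = 193/3, q_C = 118/3.
Price P = 256 - 311/3 = 457/3.
Corvus's profit: (457/3 - 113)·(118/3) - 505 = 1042.1111.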